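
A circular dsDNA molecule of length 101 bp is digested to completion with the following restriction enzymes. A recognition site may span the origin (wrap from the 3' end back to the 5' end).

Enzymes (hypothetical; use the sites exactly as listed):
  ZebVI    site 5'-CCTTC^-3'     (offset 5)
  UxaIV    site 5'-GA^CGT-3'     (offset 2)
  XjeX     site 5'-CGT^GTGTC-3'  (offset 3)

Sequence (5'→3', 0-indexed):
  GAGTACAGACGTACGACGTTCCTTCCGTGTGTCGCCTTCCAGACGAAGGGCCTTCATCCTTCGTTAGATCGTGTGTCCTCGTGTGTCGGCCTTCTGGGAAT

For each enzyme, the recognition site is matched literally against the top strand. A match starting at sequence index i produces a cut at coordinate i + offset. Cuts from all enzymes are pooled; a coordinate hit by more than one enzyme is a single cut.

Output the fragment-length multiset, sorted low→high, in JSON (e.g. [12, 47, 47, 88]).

Site scan:
  ZebVI CCTTC/5: at [20, 34, 50, 57, 89] ⇒ [25, 39, 55, 62, 94]
  UxaIV GACGT/2: at [7, 14] ⇒ [9, 16]
  XjeX CGTGTGTC/3: at [25, 69, 79] ⇒ [28, 72, 82]

All cut coordinates (distinct, sorted): [9, 16, 25, 28, 39, 55, 62, 72, 82, 94]

Fragments:
  9→16: 7 bp
  16→25: 9 bp
  25→28: 3 bp
  28→39: 11 bp
  39→55: 16 bp
  55→62: 7 bp
  62→72: 10 bp
  72→82: 10 bp
  82→94: 12 bp
  94→9 (wrap): 101-94+9 = 16 bp

[3,7,7,9,10,10,11,12,16,16]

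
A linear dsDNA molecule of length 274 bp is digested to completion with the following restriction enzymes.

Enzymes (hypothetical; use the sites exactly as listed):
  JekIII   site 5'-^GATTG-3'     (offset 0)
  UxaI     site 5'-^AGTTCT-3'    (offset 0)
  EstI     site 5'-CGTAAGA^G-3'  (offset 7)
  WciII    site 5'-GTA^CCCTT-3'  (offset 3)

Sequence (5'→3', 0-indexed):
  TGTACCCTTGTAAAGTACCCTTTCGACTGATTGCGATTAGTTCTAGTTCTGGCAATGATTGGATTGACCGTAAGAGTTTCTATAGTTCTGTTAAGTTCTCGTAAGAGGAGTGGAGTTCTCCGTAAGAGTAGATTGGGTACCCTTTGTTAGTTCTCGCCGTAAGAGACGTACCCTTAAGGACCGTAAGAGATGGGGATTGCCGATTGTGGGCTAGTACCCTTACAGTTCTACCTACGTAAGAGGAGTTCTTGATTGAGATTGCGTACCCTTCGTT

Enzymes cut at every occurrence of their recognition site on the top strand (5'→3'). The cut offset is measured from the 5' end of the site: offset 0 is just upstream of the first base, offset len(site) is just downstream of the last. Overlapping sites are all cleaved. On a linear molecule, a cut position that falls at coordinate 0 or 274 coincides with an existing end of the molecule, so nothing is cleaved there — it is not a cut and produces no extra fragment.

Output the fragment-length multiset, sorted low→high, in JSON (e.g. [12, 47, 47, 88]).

Scan for sites:
  JekIII (GATTG, off=0): starts [28, 56, 61, 130, 194, 201, 250, 256] → cuts [28, 56, 61, 130, 194, 201, 250, 256]
  UxaI (AGTTCT, off=0): starts [38, 44, 83, 93, 113, 148, 223, 243] → cuts [38, 44, 83, 93, 113, 148, 223, 243]
  EstI (CGTAAGAG, off=7): starts [68, 99, 120, 157, 181, 234] → cuts [75, 106, 127, 164, 188, 241]
  WciII (GTACCCTT, off=3): starts [1, 14, 136, 167, 213, 262] → cuts [4, 17, 139, 170, 216, 265]

Pooled cuts: [4, 17, 28, 38, 44, 56, 61, 75, 83, 93, 106, 113, 127, 130, 139, 148, 164, 170, 188, 194, 201, 216, 223, 241, 243, 250, 256, 265]

Fragment lengths:
  [0,4): 4 bp
  [4,17): 13 bp
  [17,28): 11 bp
  [28,38): 10 bp
  [38,44): 6 bp
  [44,56): 12 bp
  [56,61): 5 bp
  [61,75): 14 bp
  [75,83): 8 bp
  [83,93): 10 bp
  [93,106): 13 bp
  [106,113): 7 bp
  [113,127): 14 bp
  [127,130): 3 bp
  [130,139): 9 bp
  [139,148): 9 bp
  [148,164): 16 bp
  [164,170): 6 bp
  [170,188): 18 bp
  [188,194): 6 bp
  [194,201): 7 bp
  [201,216): 15 bp
  [216,223): 7 bp
  [223,241): 18 bp
  [241,243): 2 bp
  [243,250): 7 bp
  [250,256): 6 bp
  [256,265): 9 bp
  [265,274): 9 bp

[2,3,4,5,6,6,6,6,7,7,7,7,8,9,9,9,9,10,10,11,12,13,13,14,14,15,16,18,18]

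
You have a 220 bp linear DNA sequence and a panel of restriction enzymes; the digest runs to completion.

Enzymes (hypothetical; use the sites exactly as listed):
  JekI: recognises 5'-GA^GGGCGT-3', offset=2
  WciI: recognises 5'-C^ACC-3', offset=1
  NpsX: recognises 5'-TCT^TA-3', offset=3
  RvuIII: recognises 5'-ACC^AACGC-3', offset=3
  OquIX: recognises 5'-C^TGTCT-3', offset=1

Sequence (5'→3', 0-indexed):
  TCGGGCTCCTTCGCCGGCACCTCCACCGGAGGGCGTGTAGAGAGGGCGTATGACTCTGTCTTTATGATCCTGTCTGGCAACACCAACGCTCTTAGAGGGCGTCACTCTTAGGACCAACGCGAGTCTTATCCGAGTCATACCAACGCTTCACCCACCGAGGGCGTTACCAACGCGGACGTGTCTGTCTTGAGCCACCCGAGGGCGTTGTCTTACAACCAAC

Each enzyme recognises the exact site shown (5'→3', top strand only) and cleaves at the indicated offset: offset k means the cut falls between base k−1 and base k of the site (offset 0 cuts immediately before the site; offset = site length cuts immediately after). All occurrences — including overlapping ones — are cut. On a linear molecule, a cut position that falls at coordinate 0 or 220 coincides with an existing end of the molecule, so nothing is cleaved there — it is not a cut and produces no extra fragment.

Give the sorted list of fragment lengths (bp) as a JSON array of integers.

Scan for sites:
  JekI (GAGGGCGT, off=2): starts [28, 41, 94, 156, 197] → cuts [30, 43, 96, 158, 199]
  WciI (CACC, off=1): starts [17, 23, 80, 148, 152, 192] → cuts [18, 24, 81, 149, 153, 193]
  NpsX (TCTTA, off=3): starts [89, 105, 123, 207] → cuts [92, 108, 126, 210]
  RvuIII (ACCAACGC, off=3): starts [81, 112, 138, 165] → cuts [84, 115, 141, 168]
  OquIX (CTGTCT, off=1): starts [55, 69, 181] → cuts [56, 70, 182]

Pooled cuts: [18, 24, 30, 43, 56, 70, 81, 84, 92, 96, 108, 115, 126, 141, 149, 153, 158, 168, 182, 193, 199, 210]

Fragments:
  [0,18): 18 bp
  [18,24): 6 bp
  [24,30): 6 bp
  [30,43): 13 bp
  [43,56): 13 bp
  [56,70): 14 bp
  [70,81): 11 bp
  [81,84): 3 bp
  [84,92): 8 bp
  [92,96): 4 bp
  [96,108): 12 bp
  [108,115): 7 bp
  [115,126): 11 bp
  [126,141): 15 bp
  [141,149): 8 bp
  [149,153): 4 bp
  [153,158): 5 bp
  [158,168): 10 bp
  [168,182): 14 bp
  [182,193): 11 bp
  [193,199): 6 bp
  [199,210): 11 bp
  [210,220): 10 bp

[3,4,4,5,6,6,6,7,8,8,10,10,11,11,11,11,12,13,13,14,14,15,18]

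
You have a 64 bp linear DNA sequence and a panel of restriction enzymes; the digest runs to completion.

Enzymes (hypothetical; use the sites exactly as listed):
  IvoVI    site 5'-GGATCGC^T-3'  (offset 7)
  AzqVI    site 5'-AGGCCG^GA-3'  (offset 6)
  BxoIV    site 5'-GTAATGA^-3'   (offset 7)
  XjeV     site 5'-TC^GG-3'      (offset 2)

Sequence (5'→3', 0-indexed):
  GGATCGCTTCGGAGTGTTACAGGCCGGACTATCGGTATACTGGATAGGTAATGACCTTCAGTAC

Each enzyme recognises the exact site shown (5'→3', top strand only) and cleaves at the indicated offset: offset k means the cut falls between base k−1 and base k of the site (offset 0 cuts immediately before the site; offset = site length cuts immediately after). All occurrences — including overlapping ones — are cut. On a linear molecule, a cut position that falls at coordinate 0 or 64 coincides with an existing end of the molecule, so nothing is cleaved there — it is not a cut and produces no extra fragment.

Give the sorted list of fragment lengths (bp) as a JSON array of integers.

[3,7,7,10,16,21]

Scan for sites:
  IvoVI GGATCGCT/7: at [0] ⇒ [7]
  AzqVI AGGCCGGA/6: at [20] ⇒ [26]
  BxoIV GTAATGA/7: at [47] ⇒ [54]
  XjeV TCGG/2: at [8, 31] ⇒ [10, 33]

All cut coordinates (distinct, sorted): [7, 10, 26, 33, 54]

Fragment lengths:
  [0,7): 7 bp
  [7,10): 3 bp
  [10,26): 16 bp
  [26,33): 7 bp
  [33,54): 21 bp
  [54,64): 10 bp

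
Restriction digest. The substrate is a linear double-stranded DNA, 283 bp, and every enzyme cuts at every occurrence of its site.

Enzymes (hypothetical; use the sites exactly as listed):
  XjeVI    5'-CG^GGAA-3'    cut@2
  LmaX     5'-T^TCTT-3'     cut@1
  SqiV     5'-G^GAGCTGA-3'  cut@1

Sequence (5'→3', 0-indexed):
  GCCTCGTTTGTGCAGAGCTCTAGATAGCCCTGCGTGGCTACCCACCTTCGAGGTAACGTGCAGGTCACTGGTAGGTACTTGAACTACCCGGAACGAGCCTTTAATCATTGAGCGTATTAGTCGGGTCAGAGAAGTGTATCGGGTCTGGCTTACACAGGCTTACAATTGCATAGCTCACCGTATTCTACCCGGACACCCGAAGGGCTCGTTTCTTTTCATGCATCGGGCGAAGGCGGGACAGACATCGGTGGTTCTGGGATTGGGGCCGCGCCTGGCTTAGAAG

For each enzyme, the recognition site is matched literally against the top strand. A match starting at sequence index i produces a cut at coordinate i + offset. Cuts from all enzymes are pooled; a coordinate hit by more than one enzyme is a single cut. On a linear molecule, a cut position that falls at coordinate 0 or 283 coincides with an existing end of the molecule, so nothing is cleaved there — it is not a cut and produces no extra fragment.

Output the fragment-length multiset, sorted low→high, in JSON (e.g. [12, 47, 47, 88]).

[73,210]

Site scan:
  XjeVI (CGGGAA, off=2): no sites
  LmaX (TTCTT, off=1): starts [209] → cuts [210]
  SqiV (GGAGCTGA, off=1): no sites

All cut coordinates (distinct, sorted): [210]

Fragments:
  [0,210): 210 bp
  [210,283): 73 bp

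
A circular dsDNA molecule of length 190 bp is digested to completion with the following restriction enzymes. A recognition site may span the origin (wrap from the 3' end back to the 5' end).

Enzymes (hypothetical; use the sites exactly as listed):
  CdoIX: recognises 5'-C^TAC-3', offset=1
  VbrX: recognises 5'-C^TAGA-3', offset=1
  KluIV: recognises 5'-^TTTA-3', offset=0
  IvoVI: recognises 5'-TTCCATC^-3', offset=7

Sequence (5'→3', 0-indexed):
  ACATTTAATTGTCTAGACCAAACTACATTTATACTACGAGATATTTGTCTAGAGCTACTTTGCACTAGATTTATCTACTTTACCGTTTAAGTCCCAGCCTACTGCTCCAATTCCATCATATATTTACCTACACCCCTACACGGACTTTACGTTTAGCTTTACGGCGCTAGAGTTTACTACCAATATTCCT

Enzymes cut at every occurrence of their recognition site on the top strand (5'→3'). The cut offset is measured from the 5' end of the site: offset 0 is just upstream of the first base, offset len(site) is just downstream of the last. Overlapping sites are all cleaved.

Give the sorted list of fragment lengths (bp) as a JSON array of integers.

[3,4,4,4,5,5,5,6,6,6,6,6,7,7,8,9,10,10,10,10,12,14,15,18]

Scan for sites:
  CdoIX CTAC/1: at [22, 33, 54, 74, 98, 127, 135, 176, 188] ⇒ [23, 34, 55, 75, 99, 128, 136, 177, 189]
  VbrX CTAGA/1: at [12, 48, 64, 166] ⇒ [13, 49, 65, 167]
  KluIV TTTA/0: at [3, 27, 69, 78, 85, 122, 145, 151, 157, 172] ⇒ [3, 27, 69, 78, 85, 122, 145, 151, 157, 172]
  IvoVI TTCCATC/7: at [110] ⇒ [117]

All cut coordinates (distinct, sorted): [3, 13, 23, 27, 34, 49, 55, 65, 69, 75, 78, 85, 99, 117, 122, 128, 136, 145, 151, 157, 167, 172, 177, 189]

Fragment lengths:
  3→13: 10 bp
  13→23: 10 bp
  23→27: 4 bp
  27→34: 7 bp
  34→49: 15 bp
  49→55: 6 bp
  55→65: 10 bp
  65→69: 4 bp
  69→75: 6 bp
  75→78: 3 bp
  78→85: 7 bp
  85→99: 14 bp
  99→117: 18 bp
  117→122: 5 bp
  122→128: 6 bp
  128→136: 8 bp
  136→145: 9 bp
  145→151: 6 bp
  151→157: 6 bp
  157→167: 10 bp
  167→172: 5 bp
  172→177: 5 bp
  177→189: 12 bp
  189→3 (wrap): 190-189+3 = 4 bp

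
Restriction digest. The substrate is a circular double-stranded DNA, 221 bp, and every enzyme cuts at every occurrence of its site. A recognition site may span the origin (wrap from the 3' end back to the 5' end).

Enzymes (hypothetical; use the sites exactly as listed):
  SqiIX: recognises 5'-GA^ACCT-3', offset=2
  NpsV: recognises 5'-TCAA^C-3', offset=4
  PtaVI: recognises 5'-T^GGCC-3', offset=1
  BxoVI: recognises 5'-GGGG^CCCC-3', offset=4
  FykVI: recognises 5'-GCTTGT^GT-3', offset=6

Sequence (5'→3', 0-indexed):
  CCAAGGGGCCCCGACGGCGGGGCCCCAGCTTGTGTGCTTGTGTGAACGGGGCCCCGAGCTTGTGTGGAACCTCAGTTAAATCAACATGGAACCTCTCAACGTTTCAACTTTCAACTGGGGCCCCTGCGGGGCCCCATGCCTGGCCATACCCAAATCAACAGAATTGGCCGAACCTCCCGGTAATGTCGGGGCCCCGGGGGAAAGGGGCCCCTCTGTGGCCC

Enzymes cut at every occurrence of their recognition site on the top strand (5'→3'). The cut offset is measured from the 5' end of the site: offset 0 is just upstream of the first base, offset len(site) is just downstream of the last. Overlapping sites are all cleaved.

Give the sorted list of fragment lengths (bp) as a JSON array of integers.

Per-enzyme occurrences:
  SqiIX (GAACCT, off=2): starts [66, 88, 169] → cuts [68, 90, 171]
  NpsV (TCAAC, off=4): starts [80, 95, 103, 110, 154] → cuts [84, 99, 107, 114, 158]
  PtaVI (TGGCC, off=1): starts [140, 164, 215] → cuts [141, 165, 216]
  BxoVI (GGGGCCCC, off=4): starts [4, 18, 47, 116, 127, 187, 203] → cuts [8, 22, 51, 120, 131, 191, 207]
  FykVI (GCTTGTGT, off=6): starts [27, 35, 57] → cuts [33, 41, 63]

All cut coordinates (distinct, sorted): [8, 22, 33, 41, 51, 63, 68, 84, 90, 99, 107, 114, 120, 131, 141, 158, 165, 171, 191, 207, 216]

Fragments:
  8→22: 14 bp
  22→33: 11 bp
  33→41: 8 bp
  41→51: 10 bp
  51→63: 12 bp
  63→68: 5 bp
  68→84: 16 bp
  84→90: 6 bp
  90→99: 9 bp
  99→107: 8 bp
  107→114: 7 bp
  114→120: 6 bp
  120→131: 11 bp
  131→141: 10 bp
  141→158: 17 bp
  158→165: 7 bp
  165→171: 6 bp
  171→191: 20 bp
  191→207: 16 bp
  207→216: 9 bp
  216→8 (wrap): 221-216+8 = 13 bp

[5,6,6,6,7,7,8,8,9,9,10,10,11,11,12,13,14,16,16,17,20]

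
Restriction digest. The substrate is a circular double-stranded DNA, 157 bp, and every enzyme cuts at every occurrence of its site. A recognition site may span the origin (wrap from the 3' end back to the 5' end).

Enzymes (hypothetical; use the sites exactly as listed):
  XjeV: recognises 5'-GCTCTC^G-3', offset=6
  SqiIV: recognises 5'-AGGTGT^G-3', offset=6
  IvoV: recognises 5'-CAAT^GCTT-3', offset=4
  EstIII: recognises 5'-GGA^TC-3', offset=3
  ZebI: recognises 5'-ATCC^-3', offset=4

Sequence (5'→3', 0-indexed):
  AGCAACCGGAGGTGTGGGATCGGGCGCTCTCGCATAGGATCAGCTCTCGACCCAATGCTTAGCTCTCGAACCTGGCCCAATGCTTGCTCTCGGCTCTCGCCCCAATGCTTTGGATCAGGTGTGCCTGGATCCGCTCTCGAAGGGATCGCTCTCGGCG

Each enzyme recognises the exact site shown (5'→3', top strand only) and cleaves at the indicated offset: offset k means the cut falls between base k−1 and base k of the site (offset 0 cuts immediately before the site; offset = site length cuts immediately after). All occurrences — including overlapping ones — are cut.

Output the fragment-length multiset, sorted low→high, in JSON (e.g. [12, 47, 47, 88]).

[3,4,6,7,7,7,8,8,8,8,8,8,9,10,11,12,14,19]

Site scan:
  XjeV GCTCTCG/6: at [25, 42, 61, 85, 92, 132, 147] ⇒ [31, 48, 67, 91, 98, 138, 153]
  SqiIV AGGTGTG/6: at [9, 116] ⇒ [15, 122]
  IvoV CAATGCTT/4: at [52, 77, 102] ⇒ [56, 81, 106]
  EstIII GGATC/3: at [16, 36, 111, 126, 142] ⇒ [19, 39, 114, 129, 145]
  ZebI ATCC/4: at [128] ⇒ [132]

All cut coordinates (distinct, sorted): [15, 19, 31, 39, 48, 56, 67, 81, 91, 98, 106, 114, 122, 129, 132, 138, 145, 153]

Fragment lengths:
  15→19: 4 bp
  19→31: 12 bp
  31→39: 8 bp
  39→48: 9 bp
  48→56: 8 bp
  56→67: 11 bp
  67→81: 14 bp
  81→91: 10 bp
  91→98: 7 bp
  98→106: 8 bp
  106→114: 8 bp
  114→122: 8 bp
  122→129: 7 bp
  129→132: 3 bp
  132→138: 6 bp
  138→145: 7 bp
  145→153: 8 bp
  153→15 (wrap): 157-153+15 = 19 bp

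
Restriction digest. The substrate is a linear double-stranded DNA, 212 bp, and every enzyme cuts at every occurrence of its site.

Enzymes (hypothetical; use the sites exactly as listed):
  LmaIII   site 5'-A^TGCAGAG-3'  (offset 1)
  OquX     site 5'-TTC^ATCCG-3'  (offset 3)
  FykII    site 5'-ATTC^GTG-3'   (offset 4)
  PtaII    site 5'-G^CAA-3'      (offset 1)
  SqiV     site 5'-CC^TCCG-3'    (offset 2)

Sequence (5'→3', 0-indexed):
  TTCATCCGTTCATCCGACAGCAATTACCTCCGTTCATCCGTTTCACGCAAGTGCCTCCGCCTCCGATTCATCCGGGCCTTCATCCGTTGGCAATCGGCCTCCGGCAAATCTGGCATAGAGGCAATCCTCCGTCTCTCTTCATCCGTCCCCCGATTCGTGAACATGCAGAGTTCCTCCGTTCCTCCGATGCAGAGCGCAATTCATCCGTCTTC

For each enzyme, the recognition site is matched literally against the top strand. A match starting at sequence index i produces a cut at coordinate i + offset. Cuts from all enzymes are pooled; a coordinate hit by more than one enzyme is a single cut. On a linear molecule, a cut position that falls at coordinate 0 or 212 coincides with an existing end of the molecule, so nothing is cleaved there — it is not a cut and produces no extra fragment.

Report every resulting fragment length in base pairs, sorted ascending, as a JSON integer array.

Per-enzyme occurrences:
  LmaIII ATGCAGAG/1: at [162, 186] ⇒ [163, 187]
  OquX TTCATCCG/3: at [0, 8, 32, 66, 78, 137, 199] ⇒ [3, 11, 35, 69, 81, 140, 202]
  FykII ATTCGTG/4: at [152] ⇒ [156]
  PtaII GCAA/1: at [19, 46, 89, 103, 120, 195] ⇒ [20, 47, 90, 104, 121, 196]
  SqiV CCTCCG/2: at [26, 53, 59, 97, 125, 172, 180] ⇒ [28, 55, 61, 99, 127, 174, 182]

Pooled cuts: [3, 11, 20, 28, 35, 47, 55, 61, 69, 81, 90, 99, 104, 121, 127, 140, 156, 163, 174, 182, 187, 196, 202]

Fragment lengths:
  [0,3): 3 bp
  [3,11): 8 bp
  [11,20): 9 bp
  [20,28): 8 bp
  [28,35): 7 bp
  [35,47): 12 bp
  [47,55): 8 bp
  [55,61): 6 bp
  [61,69): 8 bp
  [69,81): 12 bp
  [81,90): 9 bp
  [90,99): 9 bp
  [99,104): 5 bp
  [104,121): 17 bp
  [121,127): 6 bp
  [127,140): 13 bp
  [140,156): 16 bp
  [156,163): 7 bp
  [163,174): 11 bp
  [174,182): 8 bp
  [182,187): 5 bp
  [187,196): 9 bp
  [196,202): 6 bp
  [202,212): 10 bp

[3,5,5,6,6,6,7,7,8,8,8,8,8,9,9,9,9,10,11,12,12,13,16,17]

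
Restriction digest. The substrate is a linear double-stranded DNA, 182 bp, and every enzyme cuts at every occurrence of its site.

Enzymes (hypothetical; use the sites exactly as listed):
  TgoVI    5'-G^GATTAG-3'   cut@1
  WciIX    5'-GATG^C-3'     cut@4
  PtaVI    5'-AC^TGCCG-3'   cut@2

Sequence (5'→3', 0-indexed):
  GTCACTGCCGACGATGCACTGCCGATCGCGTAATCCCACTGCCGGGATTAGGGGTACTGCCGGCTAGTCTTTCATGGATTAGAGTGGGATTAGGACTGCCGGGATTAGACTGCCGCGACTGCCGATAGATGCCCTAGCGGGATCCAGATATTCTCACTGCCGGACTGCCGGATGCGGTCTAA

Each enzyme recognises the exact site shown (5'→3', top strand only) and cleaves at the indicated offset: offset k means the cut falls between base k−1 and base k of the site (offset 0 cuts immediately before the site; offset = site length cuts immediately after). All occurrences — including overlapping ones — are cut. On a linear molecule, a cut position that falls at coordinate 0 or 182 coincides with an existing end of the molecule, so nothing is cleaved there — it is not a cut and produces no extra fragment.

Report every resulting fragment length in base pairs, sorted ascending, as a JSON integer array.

[3,5,6,6,8,8,8,9,9,9,11,11,12,12,19,20,26]

Scan for sites:
  TgoVI GGATTAG/1: at [44, 75, 86, 101] ⇒ [45, 76, 87, 102]
  WciIX GATGC/4: at [12, 127, 170] ⇒ [16, 131, 174]
  PtaVI ACTGCCG/2: at [3, 17, 37, 55, 94, 108, 117, 155, 163] ⇒ [5, 19, 39, 57, 96, 110, 119, 157, 165]

All cut coordinates (distinct, sorted): [5, 16, 19, 39, 45, 57, 76, 87, 96, 102, 110, 119, 131, 157, 165, 174]

Fragment lengths:
  [0,5): 5 bp
  [5,16): 11 bp
  [16,19): 3 bp
  [19,39): 20 bp
  [39,45): 6 bp
  [45,57): 12 bp
  [57,76): 19 bp
  [76,87): 11 bp
  [87,96): 9 bp
  [96,102): 6 bp
  [102,110): 8 bp
  [110,119): 9 bp
  [119,131): 12 bp
  [131,157): 26 bp
  [157,165): 8 bp
  [165,174): 9 bp
  [174,182): 8 bp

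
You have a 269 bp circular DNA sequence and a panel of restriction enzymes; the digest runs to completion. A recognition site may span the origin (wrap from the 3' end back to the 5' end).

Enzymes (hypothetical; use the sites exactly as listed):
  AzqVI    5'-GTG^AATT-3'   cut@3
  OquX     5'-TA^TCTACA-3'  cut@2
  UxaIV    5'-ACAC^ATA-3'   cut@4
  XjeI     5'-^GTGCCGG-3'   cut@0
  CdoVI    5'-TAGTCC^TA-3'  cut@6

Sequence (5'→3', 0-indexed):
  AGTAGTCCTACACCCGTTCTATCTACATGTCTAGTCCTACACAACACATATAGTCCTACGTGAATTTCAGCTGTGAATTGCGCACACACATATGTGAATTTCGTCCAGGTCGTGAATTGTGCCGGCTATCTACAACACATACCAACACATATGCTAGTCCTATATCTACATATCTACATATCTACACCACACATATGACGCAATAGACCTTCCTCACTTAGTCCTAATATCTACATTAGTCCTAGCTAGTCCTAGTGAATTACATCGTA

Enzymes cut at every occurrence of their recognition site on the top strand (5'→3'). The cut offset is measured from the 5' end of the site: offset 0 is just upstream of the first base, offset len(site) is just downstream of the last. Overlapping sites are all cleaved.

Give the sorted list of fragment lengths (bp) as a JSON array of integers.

[4,4,5,5,6,7,8,8,9,10,10,10,10,10,12,12,13,13,13,14,16,18,20,32]

Per-enzyme occurrences:
  AzqVI (GTGAATT, off=3): starts [59, 72, 93, 111, 254] → cuts [62, 75, 96, 114, 257]
  OquX (TATCTACA, off=2): starts [19, 126, 162, 170, 178, 227] → cuts [21, 128, 164, 172, 180, 229]
  UxaIV (ACACATA, off=4): starts [43, 85, 134, 144, 188] → cuts [47, 89, 138, 148, 192]
  XjeI (GTGCCGG, off=0): starts [118] → cuts [118]
  CdoVI (TAGTCCTA, off=6): starts [2, 31, 50, 154, 218, 236, 246] → cuts [8, 37, 56, 160, 224, 242, 252]

Pooled cuts: [8, 21, 37, 47, 56, 62, 75, 89, 96, 114, 118, 128, 138, 148, 160, 164, 172, 180, 192, 224, 229, 242, 252, 257]

Fragment lengths:
  8→21: 13 bp
  21→37: 16 bp
  37→47: 10 bp
  47→56: 9 bp
  56→62: 6 bp
  62→75: 13 bp
  75→89: 14 bp
  89→96: 7 bp
  96→114: 18 bp
  114→118: 4 bp
  118→128: 10 bp
  128→138: 10 bp
  138→148: 10 bp
  148→160: 12 bp
  160→164: 4 bp
  164→172: 8 bp
  172→180: 8 bp
  180→192: 12 bp
  192→224: 32 bp
  224→229: 5 bp
  229→242: 13 bp
  242→252: 10 bp
  252→257: 5 bp
  257→8 (wrap): 269-257+8 = 20 bp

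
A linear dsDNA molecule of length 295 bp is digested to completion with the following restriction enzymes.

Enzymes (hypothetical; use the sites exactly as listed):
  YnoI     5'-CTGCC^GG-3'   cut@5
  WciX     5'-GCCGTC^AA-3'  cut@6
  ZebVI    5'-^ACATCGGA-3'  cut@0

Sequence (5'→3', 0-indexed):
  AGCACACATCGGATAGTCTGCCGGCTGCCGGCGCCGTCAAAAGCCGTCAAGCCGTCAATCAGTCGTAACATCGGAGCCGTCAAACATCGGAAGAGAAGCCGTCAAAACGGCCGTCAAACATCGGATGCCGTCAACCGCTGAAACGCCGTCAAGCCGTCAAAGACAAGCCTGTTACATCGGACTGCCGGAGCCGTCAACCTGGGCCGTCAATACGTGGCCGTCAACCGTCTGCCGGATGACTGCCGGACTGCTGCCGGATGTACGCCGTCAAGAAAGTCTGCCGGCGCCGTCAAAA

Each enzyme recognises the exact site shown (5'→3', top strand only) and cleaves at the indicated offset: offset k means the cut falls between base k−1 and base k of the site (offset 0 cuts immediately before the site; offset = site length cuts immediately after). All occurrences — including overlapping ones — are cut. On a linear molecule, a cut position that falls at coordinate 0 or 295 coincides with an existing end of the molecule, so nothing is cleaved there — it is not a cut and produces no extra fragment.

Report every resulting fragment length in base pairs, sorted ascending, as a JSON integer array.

[2,2,4,5,7,8,8,9,9,9,10,11,11,11,11,12,13,13,13,14,14,14,15,15,17,18,20]

Scan for sites:
  YnoI (CTGCCGG, off=5): starts [17, 24, 181, 228, 239, 250, 277] → cuts [22, 29, 186, 233, 244, 255, 282]
  WciX (GCCGTCAA, off=6): starts [32, 42, 50, 75, 97, 109, 126, 144, 152, 189, 202, 216, 263, 285] → cuts [38, 48, 56, 81, 103, 115, 132, 150, 158, 195, 208, 222, 269, 291]
  ZebVI (ACATCGGA, off=0): starts [5, 67, 83, 117, 173] → cuts [5, 67, 83, 117, 173]

All cut coordinates (distinct, sorted): [5, 22, 29, 38, 48, 56, 67, 81, 83, 103, 115, 117, 132, 150, 158, 173, 186, 195, 208, 222, 233, 244, 255, 269, 282, 291]

Fragments:
  [0,5): 5 bp
  [5,22): 17 bp
  [22,29): 7 bp
  [29,38): 9 bp
  [38,48): 10 bp
  [48,56): 8 bp
  [56,67): 11 bp
  [67,81): 14 bp
  [81,83): 2 bp
  [83,103): 20 bp
  [103,115): 12 bp
  [115,117): 2 bp
  [117,132): 15 bp
  [132,150): 18 bp
  [150,158): 8 bp
  [158,173): 15 bp
  [173,186): 13 bp
  [186,195): 9 bp
  [195,208): 13 bp
  [208,222): 14 bp
  [222,233): 11 bp
  [233,244): 11 bp
  [244,255): 11 bp
  [255,269): 14 bp
  [269,282): 13 bp
  [282,291): 9 bp
  [291,295): 4 bp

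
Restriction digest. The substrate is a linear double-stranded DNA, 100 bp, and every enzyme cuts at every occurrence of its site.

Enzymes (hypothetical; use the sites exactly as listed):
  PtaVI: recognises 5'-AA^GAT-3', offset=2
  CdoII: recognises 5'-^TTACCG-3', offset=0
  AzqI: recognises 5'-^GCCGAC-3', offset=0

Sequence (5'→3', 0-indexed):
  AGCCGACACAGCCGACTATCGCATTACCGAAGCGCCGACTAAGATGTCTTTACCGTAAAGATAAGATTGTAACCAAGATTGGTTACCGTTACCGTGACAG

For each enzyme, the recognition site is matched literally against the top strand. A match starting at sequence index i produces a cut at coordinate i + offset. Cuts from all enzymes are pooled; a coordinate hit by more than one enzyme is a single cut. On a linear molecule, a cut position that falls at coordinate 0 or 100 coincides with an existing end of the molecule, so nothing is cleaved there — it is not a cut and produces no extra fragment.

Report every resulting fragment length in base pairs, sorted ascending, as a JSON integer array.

Site scan:
  PtaVI (AAGAT, off=2): starts [40, 57, 62, 74] → cuts [42, 59, 64, 76]
  CdoII (TTACCG, off=0): starts [23, 49, 82, 88] → cuts [23, 49, 82, 88]
  AzqI (GCCGAC, off=0): starts [1, 10, 33] → cuts [1, 10, 33]

All cut coordinates (distinct, sorted): [1, 10, 23, 33, 42, 49, 59, 64, 76, 82, 88]

Fragments:
  [0,1): 1 bp
  [1,10): 9 bp
  [10,23): 13 bp
  [23,33): 10 bp
  [33,42): 9 bp
  [42,49): 7 bp
  [49,59): 10 bp
  [59,64): 5 bp
  [64,76): 12 bp
  [76,82): 6 bp
  [82,88): 6 bp
  [88,100): 12 bp

[1,5,6,6,7,9,9,10,10,12,12,13]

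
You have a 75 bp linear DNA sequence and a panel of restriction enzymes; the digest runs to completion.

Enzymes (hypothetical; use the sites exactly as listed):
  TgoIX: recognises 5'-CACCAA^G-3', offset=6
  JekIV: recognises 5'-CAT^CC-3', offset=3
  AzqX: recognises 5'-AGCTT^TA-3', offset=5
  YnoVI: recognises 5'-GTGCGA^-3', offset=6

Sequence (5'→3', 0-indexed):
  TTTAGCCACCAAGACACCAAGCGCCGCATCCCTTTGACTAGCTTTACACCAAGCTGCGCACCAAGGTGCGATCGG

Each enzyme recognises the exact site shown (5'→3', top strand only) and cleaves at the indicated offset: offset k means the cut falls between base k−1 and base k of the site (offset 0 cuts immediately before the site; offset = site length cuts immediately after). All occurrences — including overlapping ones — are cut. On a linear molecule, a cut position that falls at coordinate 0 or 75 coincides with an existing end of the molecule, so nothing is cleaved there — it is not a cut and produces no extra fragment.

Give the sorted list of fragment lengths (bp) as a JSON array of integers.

Per-enzyme occurrences:
  TgoIX CACCAAG/6: at [6, 14, 46, 58] ⇒ [12, 20, 52, 64]
  JekIV CATCC/3: at [26] ⇒ [29]
  AzqX AGCTTTA/5: at [39] ⇒ [44]
  YnoVI GTGCGA/6: at [65] ⇒ [71]

Pooled cuts: [12, 20, 29, 44, 52, 64, 71]

Fragment lengths:
  [0,12): 12 bp
  [12,20): 8 bp
  [20,29): 9 bp
  [29,44): 15 bp
  [44,52): 8 bp
  [52,64): 12 bp
  [64,71): 7 bp
  [71,75): 4 bp

[4,7,8,8,9,12,12,15]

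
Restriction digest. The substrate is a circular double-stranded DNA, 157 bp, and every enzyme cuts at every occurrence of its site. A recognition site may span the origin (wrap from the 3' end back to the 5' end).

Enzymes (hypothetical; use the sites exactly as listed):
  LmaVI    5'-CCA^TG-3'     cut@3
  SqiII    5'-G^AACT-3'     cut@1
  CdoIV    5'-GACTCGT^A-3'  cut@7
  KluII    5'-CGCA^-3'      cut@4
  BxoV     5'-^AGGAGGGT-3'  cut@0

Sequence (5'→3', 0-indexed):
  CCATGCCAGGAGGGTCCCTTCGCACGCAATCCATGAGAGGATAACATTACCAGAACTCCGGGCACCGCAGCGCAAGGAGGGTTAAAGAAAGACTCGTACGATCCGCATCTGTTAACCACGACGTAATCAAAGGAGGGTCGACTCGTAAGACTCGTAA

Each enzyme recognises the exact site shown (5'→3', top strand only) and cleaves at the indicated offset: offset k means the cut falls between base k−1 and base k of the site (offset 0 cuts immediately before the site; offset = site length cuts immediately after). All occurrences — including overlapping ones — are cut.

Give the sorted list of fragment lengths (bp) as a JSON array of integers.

[4,4,5,5,5,9,10,16,16,17,20,23,23]

Scan for sites:
  LmaVI (CCATG, off=3): starts [0, 30] → cuts [3, 33]
  SqiII (GAACT, off=1): starts [52] → cuts [53]
  CdoIV (GACTCGTA, off=7): starts [90, 139, 148] → cuts [97, 146, 155]
  KluII (CGCA, off=4): starts [20, 24, 65, 70, 103] → cuts [24, 28, 69, 74, 107]
  BxoV (AGGAGGGT, off=0): starts [7, 74, 130] → cuts [7, 74, 130]

All cut coordinates (distinct, sorted): [3, 7, 24, 28, 33, 53, 69, 74, 97, 107, 130, 146, 155]

Fragments:
  3→7: 4 bp
  7→24: 17 bp
  24→28: 4 bp
  28→33: 5 bp
  33→53: 20 bp
  53→69: 16 bp
  69→74: 5 bp
  74→97: 23 bp
  97→107: 10 bp
  107→130: 23 bp
  130→146: 16 bp
  146→155: 9 bp
  155→3 (wrap): 157-155+3 = 5 bp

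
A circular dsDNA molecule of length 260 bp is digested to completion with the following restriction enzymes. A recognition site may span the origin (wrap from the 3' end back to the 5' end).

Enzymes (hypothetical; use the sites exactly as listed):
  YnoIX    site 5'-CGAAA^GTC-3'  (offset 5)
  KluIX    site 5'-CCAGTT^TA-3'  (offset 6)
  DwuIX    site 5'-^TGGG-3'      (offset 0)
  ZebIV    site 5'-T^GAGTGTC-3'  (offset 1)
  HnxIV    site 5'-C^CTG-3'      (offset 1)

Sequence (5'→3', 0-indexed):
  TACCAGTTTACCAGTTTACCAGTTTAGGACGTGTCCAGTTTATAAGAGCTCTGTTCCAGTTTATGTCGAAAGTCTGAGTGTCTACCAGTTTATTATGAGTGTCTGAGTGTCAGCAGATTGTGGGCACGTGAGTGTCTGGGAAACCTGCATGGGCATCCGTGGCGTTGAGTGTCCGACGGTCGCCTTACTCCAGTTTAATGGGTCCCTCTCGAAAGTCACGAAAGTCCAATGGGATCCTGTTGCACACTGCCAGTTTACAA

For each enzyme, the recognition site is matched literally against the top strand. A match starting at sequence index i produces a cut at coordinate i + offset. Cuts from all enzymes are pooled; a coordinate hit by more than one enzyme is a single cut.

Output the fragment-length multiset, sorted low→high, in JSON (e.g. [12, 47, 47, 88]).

[3,4,5,6,6,7,7,8,8,8,8,9,9,10,13,15,16,16,16,17,19,21,29]

Scan for sites:
  YnoIX (CGAAAGTC, off=5): starts [66, 209, 218] → cuts [71, 214, 223]
  KluIX (CCAGTTTA, off=6): starts [2, 10, 18, 34, 55, 84, 189, 249] → cuts [8, 16, 24, 40, 61, 90, 195, 255]
  DwuIX (TGGG, off=0): starts [120, 136, 149, 198, 229] → cuts [120, 136, 149, 198, 229]
  ZebIV (TGAGTGTC, off=1): starts [74, 95, 103, 128, 165] → cuts [75, 96, 104, 129, 166]
  HnxIV (CCTG, off=1): starts [143, 235] → cuts [144, 236]

All cut coordinates (distinct, sorted): [8, 16, 24, 40, 61, 71, 75, 90, 96, 104, 120, 129, 136, 144, 149, 166, 195, 198, 214, 223, 229, 236, 255]

Fragments:
  8→16: 8 bp
  16→24: 8 bp
  24→40: 16 bp
  40→61: 21 bp
  61→71: 10 bp
  71→75: 4 bp
  75→90: 15 bp
  90→96: 6 bp
  96→104: 8 bp
  104→120: 16 bp
  120→129: 9 bp
  129→136: 7 bp
  136→144: 8 bp
  144→149: 5 bp
  149→166: 17 bp
  166→195: 29 bp
  195→198: 3 bp
  198→214: 16 bp
  214→223: 9 bp
  223→229: 6 bp
  229→236: 7 bp
  236→255: 19 bp
  255→8 (wrap): 260-255+8 = 13 bp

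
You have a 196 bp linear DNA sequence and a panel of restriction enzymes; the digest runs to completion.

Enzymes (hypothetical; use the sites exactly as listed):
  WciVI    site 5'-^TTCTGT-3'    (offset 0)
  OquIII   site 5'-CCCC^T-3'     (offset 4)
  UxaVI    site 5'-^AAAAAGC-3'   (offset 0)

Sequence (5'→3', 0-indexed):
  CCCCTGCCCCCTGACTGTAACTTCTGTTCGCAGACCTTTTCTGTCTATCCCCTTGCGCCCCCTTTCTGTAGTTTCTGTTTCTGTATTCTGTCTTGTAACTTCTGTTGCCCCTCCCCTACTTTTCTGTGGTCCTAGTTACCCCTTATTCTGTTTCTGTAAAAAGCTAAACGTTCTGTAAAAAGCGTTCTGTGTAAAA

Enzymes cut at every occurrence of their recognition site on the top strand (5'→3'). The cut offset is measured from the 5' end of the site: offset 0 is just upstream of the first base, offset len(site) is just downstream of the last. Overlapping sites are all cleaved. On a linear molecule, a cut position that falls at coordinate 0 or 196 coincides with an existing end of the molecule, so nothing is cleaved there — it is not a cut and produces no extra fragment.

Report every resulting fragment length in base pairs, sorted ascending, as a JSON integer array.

Per-enzyme occurrences:
  WciVI TTCTGT/0: at [21, 38, 63, 72, 78, 85, 99, 121, 145, 151, 170, 184] ⇒ [21, 38, 63, 72, 78, 85, 99, 121, 145, 151, 170, 184]
  OquIII CCCCT/4: at [0, 7, 48, 58, 107, 112, 138] ⇒ [4, 11, 52, 62, 111, 116, 142]
  UxaVI AAAAAGC/0: at [157, 176] ⇒ [157, 176]

Pooled cuts: [4, 11, 21, 38, 52, 62, 63, 72, 78, 85, 99, 111, 116, 121, 142, 145, 151, 157, 170, 176, 184]

Fragments:
  [0,4): 4 bp
  [4,11): 7 bp
  [11,21): 10 bp
  [21,38): 17 bp
  [38,52): 14 bp
  [52,62): 10 bp
  [62,63): 1 bp
  [63,72): 9 bp
  [72,78): 6 bp
  [78,85): 7 bp
  [85,99): 14 bp
  [99,111): 12 bp
  [111,116): 5 bp
  [116,121): 5 bp
  [121,142): 21 bp
  [142,145): 3 bp
  [145,151): 6 bp
  [151,157): 6 bp
  [157,170): 13 bp
  [170,176): 6 bp
  [176,184): 8 bp
  [184,196): 12 bp

[1,3,4,5,5,6,6,6,6,7,7,8,9,10,10,12,12,13,14,14,17,21]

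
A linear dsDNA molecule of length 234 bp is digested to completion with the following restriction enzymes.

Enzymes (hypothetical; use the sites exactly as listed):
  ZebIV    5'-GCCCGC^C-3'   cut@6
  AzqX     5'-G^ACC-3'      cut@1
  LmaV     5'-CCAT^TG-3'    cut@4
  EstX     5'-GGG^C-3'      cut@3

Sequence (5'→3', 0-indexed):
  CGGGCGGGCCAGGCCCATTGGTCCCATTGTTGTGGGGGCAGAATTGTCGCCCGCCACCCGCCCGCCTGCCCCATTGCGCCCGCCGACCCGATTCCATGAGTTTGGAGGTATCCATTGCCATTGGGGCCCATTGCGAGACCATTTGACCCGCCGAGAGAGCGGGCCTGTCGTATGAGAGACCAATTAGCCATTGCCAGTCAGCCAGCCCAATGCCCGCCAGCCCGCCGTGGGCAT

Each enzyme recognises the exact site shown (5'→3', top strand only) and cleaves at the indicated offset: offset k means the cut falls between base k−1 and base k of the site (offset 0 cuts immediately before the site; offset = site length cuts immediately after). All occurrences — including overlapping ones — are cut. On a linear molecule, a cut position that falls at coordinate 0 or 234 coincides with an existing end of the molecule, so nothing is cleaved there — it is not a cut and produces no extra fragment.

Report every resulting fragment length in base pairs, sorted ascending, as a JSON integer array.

[2,3,4,4,5,5,6,6,6,8,8,9,9,9,10,11,11,13,15,16,18,26,30]

Per-enzyme occurrences:
  ZebIV (GCCCGCC, off=6): starts [48, 59, 77, 211, 219] → cuts [54, 65, 83, 217, 225]
  AzqX (GACC, off=1): starts [84, 136, 144, 177] → cuts [85, 137, 145, 178]
  LmaV (CCATTG, off=4): starts [14, 23, 70, 111, 117, 127, 187] → cuts [18, 27, 74, 115, 121, 131, 191]
  EstX (GGGC, off=3): starts [1, 5, 35, 123, 160, 228] → cuts [4, 8, 38, 126, 163, 231]

All cut coordinates (distinct, sorted): [4, 8, 18, 27, 38, 54, 65, 74, 83, 85, 115, 121, 126, 131, 137, 145, 163, 178, 191, 217, 225, 231]

Fragments:
  [0,4): 4 bp
  [4,8): 4 bp
  [8,18): 10 bp
  [18,27): 9 bp
  [27,38): 11 bp
  [38,54): 16 bp
  [54,65): 11 bp
  [65,74): 9 bp
  [74,83): 9 bp
  [83,85): 2 bp
  [85,115): 30 bp
  [115,121): 6 bp
  [121,126): 5 bp
  [126,131): 5 bp
  [131,137): 6 bp
  [137,145): 8 bp
  [145,163): 18 bp
  [163,178): 15 bp
  [178,191): 13 bp
  [191,217): 26 bp
  [217,225): 8 bp
  [225,231): 6 bp
  [231,234): 3 bp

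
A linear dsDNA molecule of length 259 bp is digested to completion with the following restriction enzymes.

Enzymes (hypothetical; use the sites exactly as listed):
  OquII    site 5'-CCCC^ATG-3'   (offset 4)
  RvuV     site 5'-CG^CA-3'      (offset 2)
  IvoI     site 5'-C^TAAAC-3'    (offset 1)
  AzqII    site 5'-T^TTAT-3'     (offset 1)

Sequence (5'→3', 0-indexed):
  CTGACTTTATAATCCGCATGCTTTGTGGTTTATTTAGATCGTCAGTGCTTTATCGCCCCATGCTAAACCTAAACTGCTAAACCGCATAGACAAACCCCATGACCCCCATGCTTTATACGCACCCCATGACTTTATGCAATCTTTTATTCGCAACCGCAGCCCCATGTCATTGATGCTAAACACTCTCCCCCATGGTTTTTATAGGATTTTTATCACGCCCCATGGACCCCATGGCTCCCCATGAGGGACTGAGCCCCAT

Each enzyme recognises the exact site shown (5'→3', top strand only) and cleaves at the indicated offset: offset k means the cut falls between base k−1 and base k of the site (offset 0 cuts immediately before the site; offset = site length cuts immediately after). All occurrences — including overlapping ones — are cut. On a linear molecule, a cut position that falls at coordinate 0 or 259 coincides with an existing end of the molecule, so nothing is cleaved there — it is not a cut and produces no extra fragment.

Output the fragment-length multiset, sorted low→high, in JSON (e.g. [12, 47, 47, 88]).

Site scan:
  OquII CCCCATG/4: at [55, 94, 103, 121, 159, 187, 217, 226, 236] ⇒ [59, 98, 107, 125, 163, 191, 221, 230, 240]
  RvuV CGCA/2: at [14, 82, 117, 148, 154] ⇒ [16, 84, 119, 150, 156]
  IvoI CTAAAC/1: at [62, 68, 76, 175] ⇒ [63, 69, 77, 176]
  AzqII TTTAT/1: at [5, 28, 48, 111, 130, 142, 197, 208] ⇒ [6, 29, 49, 112, 131, 143, 198, 209]

All cut coordinates (distinct, sorted): [6, 16, 29, 49, 59, 63, 69, 77, 84, 98, 107, 112, 119, 125, 131, 143, 150, 156, 163, 176, 191, 198, 209, 221, 230, 240]

Fragments:
  [0,6): 6 bp
  [6,16): 10 bp
  [16,29): 13 bp
  [29,49): 20 bp
  [49,59): 10 bp
  [59,63): 4 bp
  [63,69): 6 bp
  [69,77): 8 bp
  [77,84): 7 bp
  [84,98): 14 bp
  [98,107): 9 bp
  [107,112): 5 bp
  [112,119): 7 bp
  [119,125): 6 bp
  [125,131): 6 bp
  [131,143): 12 bp
  [143,150): 7 bp
  [150,156): 6 bp
  [156,163): 7 bp
  [163,176): 13 bp
  [176,191): 15 bp
  [191,198): 7 bp
  [198,209): 11 bp
  [209,221): 12 bp
  [221,230): 9 bp
  [230,240): 10 bp
  [240,259): 19 bp

[4,5,6,6,6,6,6,7,7,7,7,7,8,9,9,10,10,10,11,12,12,13,13,14,15,19,20]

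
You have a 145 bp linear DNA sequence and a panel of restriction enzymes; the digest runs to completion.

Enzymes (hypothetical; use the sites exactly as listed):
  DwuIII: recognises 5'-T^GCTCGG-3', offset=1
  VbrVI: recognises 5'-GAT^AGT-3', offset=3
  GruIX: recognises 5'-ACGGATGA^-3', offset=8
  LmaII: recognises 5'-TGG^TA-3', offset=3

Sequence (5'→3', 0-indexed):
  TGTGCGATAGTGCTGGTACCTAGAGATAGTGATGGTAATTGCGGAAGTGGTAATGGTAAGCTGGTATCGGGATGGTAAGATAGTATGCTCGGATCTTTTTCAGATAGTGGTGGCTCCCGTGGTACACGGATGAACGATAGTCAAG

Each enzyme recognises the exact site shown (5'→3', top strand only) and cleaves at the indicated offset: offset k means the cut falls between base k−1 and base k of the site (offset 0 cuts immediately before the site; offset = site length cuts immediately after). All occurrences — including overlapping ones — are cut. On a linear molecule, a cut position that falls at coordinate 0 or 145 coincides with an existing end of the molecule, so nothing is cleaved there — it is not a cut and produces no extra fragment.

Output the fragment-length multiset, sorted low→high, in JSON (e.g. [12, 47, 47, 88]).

Per-enzyme occurrences:
  DwuIII TGCTCGG/1: at [85] ⇒ [86]
  VbrVI GATAGT/3: at [5, 24, 78, 102, 135] ⇒ [8, 27, 81, 105, 138]
  GruIX ACGGATGA/8: at [125] ⇒ [133]
  LmaII TGGTA/3: at [13, 32, 47, 53, 61, 72, 119] ⇒ [16, 35, 50, 56, 64, 75, 122]

Pooled cuts: [8, 16, 27, 35, 50, 56, 64, 75, 81, 86, 105, 122, 133, 138]

Fragment lengths:
  [0,8): 8 bp
  [8,16): 8 bp
  [16,27): 11 bp
  [27,35): 8 bp
  [35,50): 15 bp
  [50,56): 6 bp
  [56,64): 8 bp
  [64,75): 11 bp
  [75,81): 6 bp
  [81,86): 5 bp
  [86,105): 19 bp
  [105,122): 17 bp
  [122,133): 11 bp
  [133,138): 5 bp
  [138,145): 7 bp

[5,5,6,6,7,8,8,8,8,11,11,11,15,17,19]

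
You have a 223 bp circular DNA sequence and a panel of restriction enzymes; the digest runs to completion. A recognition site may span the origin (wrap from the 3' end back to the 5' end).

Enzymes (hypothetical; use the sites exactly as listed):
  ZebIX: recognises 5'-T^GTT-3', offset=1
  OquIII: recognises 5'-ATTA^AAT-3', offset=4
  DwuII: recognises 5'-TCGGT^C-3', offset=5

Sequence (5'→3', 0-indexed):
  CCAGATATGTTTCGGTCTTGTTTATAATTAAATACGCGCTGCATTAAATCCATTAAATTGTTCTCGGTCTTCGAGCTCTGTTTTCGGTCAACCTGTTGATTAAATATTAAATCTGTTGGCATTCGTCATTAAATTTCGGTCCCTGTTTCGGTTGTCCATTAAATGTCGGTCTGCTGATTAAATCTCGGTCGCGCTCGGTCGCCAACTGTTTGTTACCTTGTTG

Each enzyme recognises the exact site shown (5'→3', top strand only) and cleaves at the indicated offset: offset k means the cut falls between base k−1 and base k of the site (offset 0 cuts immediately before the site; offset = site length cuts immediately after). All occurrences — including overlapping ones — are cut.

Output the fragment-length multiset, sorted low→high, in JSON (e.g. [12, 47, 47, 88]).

Per-enzyme occurrences:
  ZebIX TGTT/1: at [7, 18, 58, 78, 93, 113, 143, 206, 210, 218] ⇒ [8, 19, 59, 79, 94, 114, 144, 207, 211, 219]
  OquIII ATTAAAT/4: at [26, 42, 51, 98, 105, 127, 157, 176] ⇒ [30, 46, 55, 102, 109, 131, 161, 180]
  DwuII TCGGTC/5: at [11, 63, 83, 135, 165, 184, 194] ⇒ [16, 68, 88, 140, 170, 189, 199]

All cut coordinates (distinct, sorted): [8, 16, 19, 30, 46, 55, 59, 68, 79, 88, 94, 102, 109, 114, 131, 140, 144, 161, 170, 180, 189, 199, 207, 211, 219]

Fragments:
  8→16: 8 bp
  16→19: 3 bp
  19→30: 11 bp
  30→46: 16 bp
  46→55: 9 bp
  55→59: 4 bp
  59→68: 9 bp
  68→79: 11 bp
  79→88: 9 bp
  88→94: 6 bp
  94→102: 8 bp
  102→109: 7 bp
  109→114: 5 bp
  114→131: 17 bp
  131→140: 9 bp
  140→144: 4 bp
  144→161: 17 bp
  161→170: 9 bp
  170→180: 10 bp
  180→189: 9 bp
  189→199: 10 bp
  199→207: 8 bp
  207→211: 4 bp
  211→219: 8 bp
  219→8 (wrap): 223-219+8 = 12 bp

[3,4,4,4,5,6,7,8,8,8,8,9,9,9,9,9,9,10,10,11,11,12,16,17,17]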